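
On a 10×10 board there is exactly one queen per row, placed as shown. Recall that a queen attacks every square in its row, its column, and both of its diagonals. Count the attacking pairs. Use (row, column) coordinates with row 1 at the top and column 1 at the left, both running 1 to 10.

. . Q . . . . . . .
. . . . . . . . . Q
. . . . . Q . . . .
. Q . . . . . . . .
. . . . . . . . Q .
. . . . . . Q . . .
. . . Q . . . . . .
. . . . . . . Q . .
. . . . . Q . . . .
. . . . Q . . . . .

Same column: (3,6)–(9,6) (column 6).
Same diagonal: (7,4)–(9,6) (|7−9| = |4−6| = 2); (9,6)–(10,5) (|9−10| = |6−5| = 1).
Total attacking pairs: 3.

3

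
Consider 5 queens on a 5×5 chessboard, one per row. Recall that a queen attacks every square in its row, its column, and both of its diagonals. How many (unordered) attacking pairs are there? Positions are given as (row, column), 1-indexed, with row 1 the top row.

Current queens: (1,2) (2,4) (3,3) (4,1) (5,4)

Same column: (2,4)–(5,4) (column 4).
Same diagonal: (2,4)–(3,3) (|2−3| = |4−3| = 1).
Total attacking pairs: 2.

2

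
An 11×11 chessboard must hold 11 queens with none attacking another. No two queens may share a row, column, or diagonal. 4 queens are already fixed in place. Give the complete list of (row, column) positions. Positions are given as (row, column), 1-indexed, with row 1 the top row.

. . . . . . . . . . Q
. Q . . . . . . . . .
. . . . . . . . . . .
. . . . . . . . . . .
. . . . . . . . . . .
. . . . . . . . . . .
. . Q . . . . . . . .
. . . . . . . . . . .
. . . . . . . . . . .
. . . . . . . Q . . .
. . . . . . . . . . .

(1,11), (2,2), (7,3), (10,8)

Row 3: attacked by (1,11)→{9,11}; (2,2)→{1,2,3}; (7,3)→{3,7}; (10,8)→{1,8}. Safe: 4, 5, 6, 10. Place at column 10.
Row 4: attacked by (1,11)→{8,11}; (2,2)→{2,4}; (3,10)→{9,10,11}; (7,3)→{3,6}; (10,8)→{2,8}. Safe: 1, 5, 7. Place at column 7.
Row 5: attacked by (1,11)→{7,11}; (2,2)→{2,5}; (3,10)→{8,10}; (4,7)→{6,7,8}; (7,3)→{1,3,5}; (10,8)→{3,8}. Safe: 4, 9. Place at column 4.
Row 6: attacked by (1,11)→{6,11}; (2,2)→{2,6}; (3,10)→{7,10}; (4,7)→{5,7,9}; (5,4)→{3,4,5}; (7,3)→{2,3,4}; (10,8)→{4,8}. Safe: 1. Place at column 1.
Row 8: attacked by (1,11)→{4,11}; (2,2)→{2,8}; (3,10)→{5,10}; (4,7)→{3,7,11}; (5,4)→{1,4,7}; (6,1)→{1,3}; (7,3)→{2,3,4}; (10,8)→{6,8,10}. Safe: 9. Place at column 9.
Row 9: attacked by (1,11)→{3,11}; (2,2)→{2,9}; (3,10)→{4,10}; (4,7)→{2,7}; (5,4)→{4,8}; (6,1)→{1,4}; (7,3)→{1,3,5}; (8,9)→{8,9,10}; (10,8)→{7,8,9}. Safe: 6. Place at column 6.
Row 11: attacked by (1,11)→{1,11}; (2,2)→{2,11}; (3,10)→{2,10}; (4,7)→{7}; (5,4)→{4,10}; (6,1)→{1,6}; (7,3)→{3,7}; (8,9)→{6,9}; (9,6)→{4,6,8}; (10,8)→{7,8,9}. Safe: 5. Place at column 5.
Columns [11, 2, 10, 7, 4, 1, 3, 9, 6, 8, 5], r−c [-10, 0, -7, -3, 1, 5, 4, -1, 3, 2, 6], r+c [12, 4, 13, 11, 9, 7, 10, 17, 15, 18, 16] are all distinct, so no two queens attack.

(1,11) (2,2) (3,10) (4,7) (5,4) (6,1) (7,3) (8,9) (9,6) (10,8) (11,5)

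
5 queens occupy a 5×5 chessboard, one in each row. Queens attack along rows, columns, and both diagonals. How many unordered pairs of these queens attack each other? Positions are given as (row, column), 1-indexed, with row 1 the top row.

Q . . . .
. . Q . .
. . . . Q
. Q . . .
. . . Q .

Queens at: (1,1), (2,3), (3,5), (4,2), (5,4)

All columns are distinct and no two queens satisfy |Δrow| = |Δcol|, so no pair attacks.

0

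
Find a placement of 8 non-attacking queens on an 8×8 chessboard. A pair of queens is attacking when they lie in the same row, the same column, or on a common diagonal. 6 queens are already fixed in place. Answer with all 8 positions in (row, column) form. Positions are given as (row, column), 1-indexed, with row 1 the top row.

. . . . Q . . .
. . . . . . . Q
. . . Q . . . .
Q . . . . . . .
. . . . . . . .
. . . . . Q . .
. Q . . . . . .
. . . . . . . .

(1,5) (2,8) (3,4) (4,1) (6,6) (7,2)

Row 5: attacked by (1,5)→{1,5}; (2,8)→{5,8}; (3,4)→{2,4,6}; (4,1)→{1,2}; (6,6)→{5,6,7}; (7,2)→{2,4}. Safe: 3. Place at column 3.
Row 8: attacked by (1,5)→{5}; (2,8)→{2,8}; (3,4)→{4}; (4,1)→{1,5}; (5,3)→{3,6}; (6,6)→{4,6,8}; (7,2)→{1,2,3}. Safe: 7. Place at column 7.
Columns [5, 8, 4, 1, 3, 6, 2, 7], r−c [-4, -6, -1, 3, 2, 0, 5, 1], r+c [6, 10, 7, 5, 8, 12, 9, 15] are all distinct, so no two queens attack.

(1,5) (2,8) (3,4) (4,1) (5,3) (6,6) (7,2) (8,7)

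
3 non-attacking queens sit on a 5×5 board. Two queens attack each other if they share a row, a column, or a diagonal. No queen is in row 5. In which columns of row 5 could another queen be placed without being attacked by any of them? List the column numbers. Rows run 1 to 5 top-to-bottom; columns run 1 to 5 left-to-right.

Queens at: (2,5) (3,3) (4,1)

(2,5) attacks row 5 at column 5 and diagonals 2.
(3,3) attacks row 5 at column 3 and diagonals 1, 5.
(4,1) attacks row 5 at column 1 and diagonals 2.
Attacked columns: {1, 2, 3, 5}. Safe: {4}.

columns 4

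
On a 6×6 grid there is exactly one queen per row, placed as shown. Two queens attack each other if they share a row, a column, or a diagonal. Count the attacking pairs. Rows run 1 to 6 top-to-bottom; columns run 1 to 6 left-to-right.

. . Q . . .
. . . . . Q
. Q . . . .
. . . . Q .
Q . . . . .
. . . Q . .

0

All columns are distinct and no two queens satisfy |Δrow| = |Δcol|, so no pair attacks.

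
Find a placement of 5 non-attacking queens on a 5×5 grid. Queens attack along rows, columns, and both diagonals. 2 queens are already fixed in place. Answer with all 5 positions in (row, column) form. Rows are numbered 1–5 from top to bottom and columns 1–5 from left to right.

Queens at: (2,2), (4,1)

(1,5) (2,2) (3,4) (4,1) (5,3)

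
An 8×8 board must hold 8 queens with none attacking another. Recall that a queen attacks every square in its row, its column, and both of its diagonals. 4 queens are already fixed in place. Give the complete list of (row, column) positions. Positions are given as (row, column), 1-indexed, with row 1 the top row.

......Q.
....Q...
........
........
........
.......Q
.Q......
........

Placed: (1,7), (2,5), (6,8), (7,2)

(1,7) (2,5) (3,3) (4,1) (5,6) (6,8) (7,2) (8,4)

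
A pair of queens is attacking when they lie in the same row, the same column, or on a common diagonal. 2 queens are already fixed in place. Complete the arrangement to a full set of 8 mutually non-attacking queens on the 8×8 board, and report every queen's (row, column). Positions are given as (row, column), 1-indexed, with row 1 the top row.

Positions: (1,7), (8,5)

Row 2: attacked by (1,7)→{6,7,8}; (8,5)→{5}. Safe: 1, 2, 3, 4. Place at column 1.
Row 3: attacked by (1,7)→{5,7}; (2,1)→{1,2}; (8,5)→{5}. Safe: 3, 4, 6, 8. Place at column 3.
Row 4: attacked by (1,7)→{4,7}; (2,1)→{1,3}; (3,3)→{2,3,4}; (8,5)→{1,5}. Safe: 6, 8. Place at column 8.
Row 5: attacked by (1,7)→{3,7}; (2,1)→{1,4}; (3,3)→{1,3,5}; (4,8)→{7,8}; (8,5)→{2,5,8}. Safe: 6. Place at column 6.
Row 6: attacked by (1,7)→{2,7}; (2,1)→{1,5}; (3,3)→{3,6}; (4,8)→{6,8}; (5,6)→{5,6,7}; (8,5)→{3,5,7}. Safe: 4. Place at column 4.
Row 7: attacked by (1,7)→{1,7}; (2,1)→{1,6}; (3,3)→{3,7}; (4,8)→{5,8}; (5,6)→{4,6,8}; (6,4)→{3,4,5}; (8,5)→{4,5,6}. Safe: 2. Place at column 2.
Columns [7, 1, 3, 8, 6, 4, 2, 5], r−c [-6, 1, 0, -4, -1, 2, 5, 3], r+c [8, 3, 6, 12, 11, 10, 9, 13] are all distinct, so no two queens attack.

(1,7) (2,1) (3,3) (4,8) (5,6) (6,4) (7,2) (8,5)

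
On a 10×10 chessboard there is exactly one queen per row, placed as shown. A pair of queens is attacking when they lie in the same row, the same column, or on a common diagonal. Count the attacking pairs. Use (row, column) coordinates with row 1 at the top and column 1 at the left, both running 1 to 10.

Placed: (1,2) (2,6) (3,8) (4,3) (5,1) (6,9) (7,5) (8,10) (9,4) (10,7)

All columns are distinct and no two queens satisfy |Δrow| = |Δcol|, so no pair attacks.

0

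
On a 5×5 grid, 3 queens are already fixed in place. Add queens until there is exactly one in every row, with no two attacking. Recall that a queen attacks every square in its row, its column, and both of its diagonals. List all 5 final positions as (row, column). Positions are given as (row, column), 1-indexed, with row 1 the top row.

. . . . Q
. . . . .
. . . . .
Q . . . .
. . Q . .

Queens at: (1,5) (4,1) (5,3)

(1,5) (2,2) (3,4) (4,1) (5,3)

Row 2: attacked by (1,5)→{4,5}; (4,1)→{1,3}; (5,3)→{3}. Safe: 2. Place at column 2.
Row 3: attacked by (1,5)→{3,5}; (2,2)→{1,2,3}; (4,1)→{1,2}; (5,3)→{1,3,5}. Safe: 4. Place at column 4.
Columns [5, 2, 4, 1, 3], r−c [-4, 0, -1, 3, 2], r+c [6, 4, 7, 5, 8] are all distinct, so no two queens attack.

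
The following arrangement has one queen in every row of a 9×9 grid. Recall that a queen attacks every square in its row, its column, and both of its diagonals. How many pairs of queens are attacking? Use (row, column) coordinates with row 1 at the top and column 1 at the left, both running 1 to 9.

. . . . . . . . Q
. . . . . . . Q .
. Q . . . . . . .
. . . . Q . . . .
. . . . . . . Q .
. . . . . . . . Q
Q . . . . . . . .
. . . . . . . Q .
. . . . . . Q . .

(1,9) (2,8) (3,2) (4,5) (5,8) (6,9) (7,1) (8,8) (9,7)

Same column: (1,9)–(6,9) (column 9); (2,8)–(5,8) (column 8); (2,8)–(8,8) (column 8); (5,8)–(8,8) (column 8).
Same diagonal: (1,9)–(2,8) (|1−2| = |9−8| = 1); (5,8)–(6,9) (|5−6| = |8−9| = 1); (8,8)–(9,7) (|8−9| = |8−7| = 1).
Total attacking pairs: 7.

7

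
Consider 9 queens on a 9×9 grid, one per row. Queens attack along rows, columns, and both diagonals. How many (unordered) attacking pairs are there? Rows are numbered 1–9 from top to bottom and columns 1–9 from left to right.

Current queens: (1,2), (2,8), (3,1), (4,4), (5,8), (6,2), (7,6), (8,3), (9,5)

5

Same column: (1,2)–(6,2) (column 2); (2,8)–(5,8) (column 8).
Same diagonal: (4,4)–(6,2) (|4−6| = |4−2| = 2); (5,8)–(7,6) (|5−7| = |8−6| = 2); (6,2)–(9,5) (|6−9| = |2−5| = 3).
Total attacking pairs: 5.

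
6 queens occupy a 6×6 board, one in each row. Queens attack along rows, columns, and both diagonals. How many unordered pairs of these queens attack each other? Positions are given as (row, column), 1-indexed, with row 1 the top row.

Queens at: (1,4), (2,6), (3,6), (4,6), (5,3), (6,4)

Same column: (1,4)–(6,4) (column 4); (2,6)–(3,6) (column 6); (2,6)–(4,6) (column 6); (3,6)–(4,6) (column 6).
Same diagonal: (1,4)–(3,6) (|1−3| = |4−6| = 2); (2,6)–(5,3) (|2−5| = |6−3| = 3); (4,6)–(6,4) (|4−6| = |6−4| = 2); (5,3)–(6,4) (|5−6| = |3−4| = 1).
Total attacking pairs: 8.

8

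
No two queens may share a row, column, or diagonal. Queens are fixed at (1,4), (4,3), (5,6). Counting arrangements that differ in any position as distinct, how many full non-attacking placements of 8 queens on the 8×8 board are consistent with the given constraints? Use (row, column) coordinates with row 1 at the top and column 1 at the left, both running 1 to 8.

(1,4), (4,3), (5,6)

Branch on row 2: col 2 → 2; col 7 → 0; col 8 → 1.
Sum: 2 + 0 + 1 = 3.

3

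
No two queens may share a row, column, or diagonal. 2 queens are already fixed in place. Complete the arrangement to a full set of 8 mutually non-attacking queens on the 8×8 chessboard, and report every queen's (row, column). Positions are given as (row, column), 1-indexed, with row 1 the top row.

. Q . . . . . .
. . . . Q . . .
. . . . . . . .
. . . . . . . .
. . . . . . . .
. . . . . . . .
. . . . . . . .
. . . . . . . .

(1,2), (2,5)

Row 3: attacked by (1,2)→{2,4}; (2,5)→{4,5,6}. Safe: 1, 3, 7, 8. Place at column 7.
Row 4: attacked by (1,2)→{2,5}; (2,5)→{3,5,7}; (3,7)→{6,7,8}. Safe: 1, 4. Place at column 4.
Row 5: attacked by (1,2)→{2,6}; (2,5)→{2,5,8}; (3,7)→{5,7}; (4,4)→{3,4,5}. Safe: 1. Place at column 1.
Row 6: attacked by (1,2)→{2,7}; (2,5)→{1,5}; (3,7)→{4,7}; (4,4)→{2,4,6}; (5,1)→{1,2}. Safe: 3, 8. Place at column 8.
Row 7: attacked by (1,2)→{2,8}; (2,5)→{5}; (3,7)→{3,7}; (4,4)→{1,4,7}; (5,1)→{1,3}; (6,8)→{7,8}. Safe: 6. Place at column 6.
Row 8: attacked by (1,2)→{2}; (2,5)→{5}; (3,7)→{2,7}; (4,4)→{4,8}; (5,1)→{1,4}; (6,8)→{6,8}; (7,6)→{5,6,7}. Safe: 3. Place at column 3.
Columns [2, 5, 7, 4, 1, 8, 6, 3], r−c [-1, -3, -4, 0, 4, -2, 1, 5], r+c [3, 7, 10, 8, 6, 14, 13, 11] are all distinct, so no two queens attack.

(1,2) (2,5) (3,7) (4,4) (5,1) (6,8) (7,6) (8,3)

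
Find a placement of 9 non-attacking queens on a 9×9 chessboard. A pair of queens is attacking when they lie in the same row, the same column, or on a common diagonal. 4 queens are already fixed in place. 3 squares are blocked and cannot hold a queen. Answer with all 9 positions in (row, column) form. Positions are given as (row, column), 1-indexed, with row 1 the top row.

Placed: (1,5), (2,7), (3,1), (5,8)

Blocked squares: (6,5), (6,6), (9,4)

(1,5) (2,7) (3,1) (4,6) (5,8) (6,2) (7,4) (8,9) (9,3)

Row 4: attacked by (1,5)→{2,5,8}; (2,7)→{5,7,9}; (3,1)→{1,2}; (5,8)→{7,8,9}. Safe: 3, 4, 6. Place at column 6.
Row 6: attacked by (1,5)→{5}; (2,7)→{3,7}; (3,1)→{1,4}; (4,6)→{4,6,8}; (5,8)→{7,8,9}. Blocked: 5,6. Safe: 2. Place at column 2.
Row 7: attacked by (1,5)→{5}; (2,7)→{2,7}; (3,1)→{1,5}; (4,6)→{3,6,9}; (5,8)→{6,8}; (6,2)→{1,2,3}. Safe: 4. Place at column 4.
Row 8: attacked by (1,5)→{5}; (2,7)→{1,7}; (3,1)→{1,6}; (4,6)→{2,6}; (5,8)→{5,8}; (6,2)→{2,4}; (7,4)→{3,4,5}. Safe: 9. Place at column 9.
Row 9: attacked by (1,5)→{5}; (2,7)→{7}; (3,1)→{1,7}; (4,6)→{1,6}; (5,8)→{4,8}; (6,2)→{2,5}; (7,4)→{2,4,6}; (8,9)→{8,9}. Blocked: 4. Safe: 3. Place at column 3.
Columns [5, 7, 1, 6, 8, 2, 4, 9, 3], r−c [-4, -5, 2, -2, -3, 4, 3, -1, 6], r+c [6, 9, 4, 10, 13, 8, 11, 17, 12] are all distinct, so no two queens attack.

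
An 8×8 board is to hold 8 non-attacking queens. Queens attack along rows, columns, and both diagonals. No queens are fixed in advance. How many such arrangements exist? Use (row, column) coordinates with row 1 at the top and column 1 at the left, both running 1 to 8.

Branch on row 1: col 1 → 4; col 2 → 8; col 3 → 16; col 4 → 18; col 5 → 18; col 6 → 16; col 7 → 8; col 8 → 4.
Sum: 4 + 8 + 16 + 18 + 18 + 16 + 8 + 4 = 92.
(This is the classic 8-queens count.)

92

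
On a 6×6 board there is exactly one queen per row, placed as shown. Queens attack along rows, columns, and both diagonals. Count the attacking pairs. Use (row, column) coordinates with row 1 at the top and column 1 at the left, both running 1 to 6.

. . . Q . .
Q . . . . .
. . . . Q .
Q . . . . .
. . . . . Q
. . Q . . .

3

Same column: (2,1)–(4,1) (column 1).
Same diagonal: (1,4)–(4,1) (|1−4| = |4−1| = 3); (4,1)–(6,3) (|4−6| = |1−3| = 2).
Total attacking pairs: 3.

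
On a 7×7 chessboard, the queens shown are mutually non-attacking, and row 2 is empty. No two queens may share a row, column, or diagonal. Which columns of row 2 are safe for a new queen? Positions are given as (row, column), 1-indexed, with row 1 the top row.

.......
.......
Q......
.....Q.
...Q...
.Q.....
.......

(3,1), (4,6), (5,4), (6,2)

(3,1) attacks row 2 at column 1 and diagonals 2.
(4,6) attacks row 2 at column 6 and diagonals 4.
(5,4) attacks row 2 at column 4 and diagonals 1, 7.
(6,2) attacks row 2 at column 2 and diagonals 6.
Attacked columns: {1, 2, 4, 6, 7}. Safe: {3, 5}.

columns 3, 5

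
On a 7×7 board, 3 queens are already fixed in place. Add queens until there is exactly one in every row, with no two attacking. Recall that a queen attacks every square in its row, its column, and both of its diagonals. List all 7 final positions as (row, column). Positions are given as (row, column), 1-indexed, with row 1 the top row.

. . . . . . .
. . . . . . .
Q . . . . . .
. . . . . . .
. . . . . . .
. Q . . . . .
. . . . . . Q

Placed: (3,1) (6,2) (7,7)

Row 1: attacked by (3,1)→{1,3}; (6,2)→{2,7}; (7,7)→{1,7}. Safe: 4, 5, 6. Place at column 5.
Row 2: attacked by (1,5)→{4,5,6}; (3,1)→{1,2}; (6,2)→{2,6}; (7,7)→{2,7}. Safe: 3. Place at column 3.
Row 4: attacked by (1,5)→{2,5}; (2,3)→{1,3,5}; (3,1)→{1,2}; (6,2)→{2,4}; (7,7)→{4,7}. Safe: 6. Place at column 6.
Row 5: attacked by (1,5)→{1,5}; (2,3)→{3,6}; (3,1)→{1,3}; (4,6)→{5,6,7}; (6,2)→{1,2,3}; (7,7)→{5,7}. Safe: 4. Place at column 4.
Columns [5, 3, 1, 6, 4, 2, 7], r−c [-4, -1, 2, -2, 1, 4, 0], r+c [6, 5, 4, 10, 9, 8, 14] are all distinct, so no two queens attack.

(1,5) (2,3) (3,1) (4,6) (5,4) (6,2) (7,7)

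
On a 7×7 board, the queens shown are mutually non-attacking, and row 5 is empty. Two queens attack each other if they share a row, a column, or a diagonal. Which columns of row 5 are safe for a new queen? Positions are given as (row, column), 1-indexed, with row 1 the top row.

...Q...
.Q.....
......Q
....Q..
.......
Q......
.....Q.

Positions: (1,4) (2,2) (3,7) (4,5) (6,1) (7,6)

columns 3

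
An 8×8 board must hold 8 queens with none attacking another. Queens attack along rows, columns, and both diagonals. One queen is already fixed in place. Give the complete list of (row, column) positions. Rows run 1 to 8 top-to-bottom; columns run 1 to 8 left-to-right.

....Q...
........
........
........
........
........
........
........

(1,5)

(1,5) (2,1) (3,4) (4,6) (5,8) (6,2) (7,7) (8,3)

Row 2: attacked by (1,5)→{4,5,6}. Safe: 1, 2, 3, 7, 8. Place at column 1.
Row 3: attacked by (1,5)→{3,5,7}; (2,1)→{1,2}. Safe: 4, 6, 8. Place at column 4.
Row 4: attacked by (1,5)→{2,5,8}; (2,1)→{1,3}; (3,4)→{3,4,5}. Safe: 6, 7. Place at column 6.
Row 5: attacked by (1,5)→{1,5}; (2,1)→{1,4}; (3,4)→{2,4,6}; (4,6)→{5,6,7}. Safe: 3, 8. Place at column 8.
Row 6: attacked by (1,5)→{5}; (2,1)→{1,5}; (3,4)→{1,4,7}; (4,6)→{4,6,8}; (5,8)→{7,8}. Safe: 2, 3. Place at column 2.
Row 7: attacked by (1,5)→{5}; (2,1)→{1,6}; (3,4)→{4,8}; (4,6)→{3,6}; (5,8)→{6,8}; (6,2)→{1,2,3}. Safe: 7. Place at column 7.
Row 8: attacked by (1,5)→{5}; (2,1)→{1,7}; (3,4)→{4}; (4,6)→{2,6}; (5,8)→{5,8}; (6,2)→{2,4}; (7,7)→{6,7,8}. Safe: 3. Place at column 3.
Columns [5, 1, 4, 6, 8, 2, 7, 3], r−c [-4, 1, -1, -2, -3, 4, 0, 5], r+c [6, 3, 7, 10, 13, 8, 14, 11] are all distinct, so no two queens attack.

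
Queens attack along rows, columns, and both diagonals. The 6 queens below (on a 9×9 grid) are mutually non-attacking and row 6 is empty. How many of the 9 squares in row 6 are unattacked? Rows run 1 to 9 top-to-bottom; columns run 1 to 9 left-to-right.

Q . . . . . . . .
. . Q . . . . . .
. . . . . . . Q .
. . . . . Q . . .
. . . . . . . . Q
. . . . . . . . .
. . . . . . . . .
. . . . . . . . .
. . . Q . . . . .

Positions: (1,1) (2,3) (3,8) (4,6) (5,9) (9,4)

(1,1) attacks row 6 at column 1 and diagonals 6.
(2,3) attacks row 6 at column 3 and diagonals 7.
(3,8) attacks row 6 at column 8 and diagonals 5.
(4,6) attacks row 6 at column 6 and diagonals 4, 8.
(5,9) attacks row 6 at column 9 and diagonals 8.
(9,4) attacks row 6 at column 4 and diagonals 1, 7.
Attacked columns: {1, 3, 4, 5, 6, 7, 8, 9}. Safe: {2}.

1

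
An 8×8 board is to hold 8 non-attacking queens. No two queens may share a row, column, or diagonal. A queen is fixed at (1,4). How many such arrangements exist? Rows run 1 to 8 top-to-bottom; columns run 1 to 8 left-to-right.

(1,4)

18

Branch on row 2: col 1 → 2; col 2 → 6; col 6 → 3; col 7 → 4; col 8 → 3.
Sum: 2 + 6 + 3 + 4 + 3 = 18.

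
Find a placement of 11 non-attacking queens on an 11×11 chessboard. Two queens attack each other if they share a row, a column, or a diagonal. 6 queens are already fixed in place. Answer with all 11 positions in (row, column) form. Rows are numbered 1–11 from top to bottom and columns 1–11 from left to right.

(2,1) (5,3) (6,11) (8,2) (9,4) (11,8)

(1,10) (2,1) (3,9) (4,5) (5,3) (6,11) (7,7) (8,2) (9,4) (10,6) (11,8)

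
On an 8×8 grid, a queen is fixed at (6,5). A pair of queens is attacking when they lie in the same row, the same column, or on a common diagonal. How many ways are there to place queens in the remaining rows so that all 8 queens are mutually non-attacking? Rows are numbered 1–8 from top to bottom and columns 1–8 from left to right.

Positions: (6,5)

Branch on row 1: col 1 → 0; col 2 → 2; col 3 → 2; col 4 → 1; col 6 → 3; col 7 → 2; col 8 → 2.
Sum: 0 + 2 + 2 + 1 + 3 + 2 + 2 = 12.

12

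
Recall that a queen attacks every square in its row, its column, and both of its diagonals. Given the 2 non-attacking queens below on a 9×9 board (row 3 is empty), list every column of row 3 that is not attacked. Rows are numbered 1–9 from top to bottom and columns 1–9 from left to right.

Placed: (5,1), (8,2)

columns 4, 5, 6, 8, 9

(5,1) attacks row 3 at column 1 and diagonals 3.
(8,2) attacks row 3 at column 2 and diagonals 7.
Attacked columns: {1, 2, 3, 7}. Safe: {4, 5, 6, 8, 9}.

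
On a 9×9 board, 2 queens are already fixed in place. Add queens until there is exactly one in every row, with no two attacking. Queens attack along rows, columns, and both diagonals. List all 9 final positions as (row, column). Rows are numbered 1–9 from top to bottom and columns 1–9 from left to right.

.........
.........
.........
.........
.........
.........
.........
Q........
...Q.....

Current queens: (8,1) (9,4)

(1,6) (2,8) (3,3) (4,7) (5,9) (6,2) (7,5) (8,1) (9,4)

Row 1: attacked by (8,1)→{1,8}; (9,4)→{4}. Safe: 2, 3, 5, 6, 7, 9. Place at column 6.
Row 2: attacked by (1,6)→{5,6,7}; (8,1)→{1,7}; (9,4)→{4}. Safe: 2, 3, 8, 9. Place at column 8.
Row 3: attacked by (1,6)→{4,6,8}; (2,8)→{7,8,9}; (8,1)→{1,6}; (9,4)→{4}. Safe: 2, 3, 5. Place at column 3.
Row 4: attacked by (1,6)→{3,6,9}; (2,8)→{6,8}; (3,3)→{2,3,4}; (8,1)→{1,5}; (9,4)→{4,9}. Safe: 7. Place at column 7.
Row 5: attacked by (1,6)→{2,6}; (2,8)→{5,8}; (3,3)→{1,3,5}; (4,7)→{6,7,8}; (8,1)→{1,4}; (9,4)→{4,8}. Safe: 9. Place at column 9.
Row 6: attacked by (1,6)→{1,6}; (2,8)→{4,8}; (3,3)→{3,6}; (4,7)→{5,7,9}; (5,9)→{8,9}; (8,1)→{1,3}; (9,4)→{1,4,7}. Safe: 2. Place at column 2.
Row 7: attacked by (1,6)→{6}; (2,8)→{3,8}; (3,3)→{3,7}; (4,7)→{4,7}; (5,9)→{7,9}; (6,2)→{1,2,3}; (8,1)→{1,2}; (9,4)→{2,4,6}. Safe: 5. Place at column 5.
Columns [6, 8, 3, 7, 9, 2, 5, 1, 4], r−c [-5, -6, 0, -3, -4, 4, 2, 7, 5], r+c [7, 10, 6, 11, 14, 8, 12, 9, 13] are all distinct, so no two queens attack.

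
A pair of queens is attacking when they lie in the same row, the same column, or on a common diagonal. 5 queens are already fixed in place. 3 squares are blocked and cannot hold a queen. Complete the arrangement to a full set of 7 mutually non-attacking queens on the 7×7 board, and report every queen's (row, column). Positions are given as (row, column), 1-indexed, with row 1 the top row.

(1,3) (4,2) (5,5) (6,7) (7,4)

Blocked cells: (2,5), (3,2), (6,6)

(1,3) (2,1) (3,6) (4,2) (5,5) (6,7) (7,4)

Row 2: attacked by (1,3)→{2,3,4}; (4,2)→{2,4}; (5,5)→{2,5}; (6,7)→{3,7}; (7,4)→{4}. Blocked: 5. Safe: 1, 6. Place at column 1.
Row 3: attacked by (1,3)→{1,3,5}; (2,1)→{1,2}; (4,2)→{1,2,3}; (5,5)→{3,5,7}; (6,7)→{4,7}; (7,4)→{4}. Blocked: 2. Safe: 6. Place at column 6.
Columns [3, 1, 6, 2, 5, 7, 4], r−c [-2, 1, -3, 2, 0, -1, 3], r+c [4, 3, 9, 6, 10, 13, 11] are all distinct, so no two queens attack.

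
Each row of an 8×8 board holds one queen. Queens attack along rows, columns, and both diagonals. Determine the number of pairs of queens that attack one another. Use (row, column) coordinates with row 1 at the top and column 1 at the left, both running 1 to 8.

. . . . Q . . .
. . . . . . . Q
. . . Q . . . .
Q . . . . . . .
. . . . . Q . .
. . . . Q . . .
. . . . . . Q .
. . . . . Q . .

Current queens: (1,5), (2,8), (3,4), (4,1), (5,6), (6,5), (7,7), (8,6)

5

Same column: (1,5)–(6,5) (column 5); (5,6)–(8,6) (column 6).
Same diagonal: (3,4)–(5,6) (|3−5| = |4−6| = 2); (5,6)–(6,5) (|5−6| = |6−5| = 1); (7,7)–(8,6) (|7−8| = |7−6| = 1).
Total attacking pairs: 5.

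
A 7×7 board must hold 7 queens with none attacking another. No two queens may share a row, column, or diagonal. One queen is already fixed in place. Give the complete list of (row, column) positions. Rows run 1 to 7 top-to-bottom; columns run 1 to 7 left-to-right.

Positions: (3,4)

Row 1: attacked by (3,4)→{2,4,6}. Safe: 1, 3, 5, 7. Place at column 5.
Row 2: attacked by (1,5)→{4,5,6}; (3,4)→{3,4,5}. Safe: 1, 2, 7. Place at column 1.
Row 4: attacked by (1,5)→{2,5}; (2,1)→{1,3}; (3,4)→{3,4,5}. Safe: 6, 7. Place at column 7.
Row 5: attacked by (1,5)→{1,5}; (2,1)→{1,4}; (3,4)→{2,4,6}; (4,7)→{6,7}. Safe: 3. Place at column 3.
Row 6: attacked by (1,5)→{5}; (2,1)→{1,5}; (3,4)→{1,4,7}; (4,7)→{5,7}; (5,3)→{2,3,4}. Safe: 6. Place at column 6.
Row 7: attacked by (1,5)→{5}; (2,1)→{1,6}; (3,4)→{4}; (4,7)→{4,7}; (5,3)→{1,3,5}; (6,6)→{5,6,7}. Safe: 2. Place at column 2.
Columns [5, 1, 4, 7, 3, 6, 2], r−c [-4, 1, -1, -3, 2, 0, 5], r+c [6, 3, 7, 11, 8, 12, 9] are all distinct, so no two queens attack.

(1,5) (2,1) (3,4) (4,7) (5,3) (6,6) (7,2)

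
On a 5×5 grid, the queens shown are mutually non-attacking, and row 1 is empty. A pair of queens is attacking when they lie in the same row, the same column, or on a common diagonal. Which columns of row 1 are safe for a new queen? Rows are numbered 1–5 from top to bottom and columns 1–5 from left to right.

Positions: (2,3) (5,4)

columns 1, 5

(2,3) attacks row 1 at column 3 and diagonals 2, 4.
(5,4) attacks row 1 at column 4.
Attacked columns: {2, 3, 4}. Safe: {1, 5}.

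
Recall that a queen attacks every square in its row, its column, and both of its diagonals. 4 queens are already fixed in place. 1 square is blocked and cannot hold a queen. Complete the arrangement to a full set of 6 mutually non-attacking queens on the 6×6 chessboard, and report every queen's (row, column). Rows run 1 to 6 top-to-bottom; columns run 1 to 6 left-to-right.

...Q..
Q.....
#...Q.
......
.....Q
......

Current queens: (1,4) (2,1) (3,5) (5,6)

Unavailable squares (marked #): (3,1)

(1,4) (2,1) (3,5) (4,2) (5,6) (6,3)

Row 4: attacked by (1,4)→{1,4}; (2,1)→{1,3}; (3,5)→{4,5,6}; (5,6)→{5,6}. Safe: 2. Place at column 2.
Row 6: attacked by (1,4)→{4}; (2,1)→{1,5}; (3,5)→{2,5}; (4,2)→{2,4}; (5,6)→{5,6}. Safe: 3. Place at column 3.
Columns [4, 1, 5, 2, 6, 3], r−c [-3, 1, -2, 2, -1, 3], r+c [5, 3, 8, 6, 11, 9] are all distinct, so no two queens attack.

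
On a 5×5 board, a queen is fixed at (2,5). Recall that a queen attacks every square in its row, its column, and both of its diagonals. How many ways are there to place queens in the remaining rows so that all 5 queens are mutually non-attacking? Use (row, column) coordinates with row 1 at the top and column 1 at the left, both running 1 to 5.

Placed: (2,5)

Branch on row 1: col 1 → 0; col 2 → 1; col 3 → 1.
Sum: 0 + 1 + 1 = 2.

2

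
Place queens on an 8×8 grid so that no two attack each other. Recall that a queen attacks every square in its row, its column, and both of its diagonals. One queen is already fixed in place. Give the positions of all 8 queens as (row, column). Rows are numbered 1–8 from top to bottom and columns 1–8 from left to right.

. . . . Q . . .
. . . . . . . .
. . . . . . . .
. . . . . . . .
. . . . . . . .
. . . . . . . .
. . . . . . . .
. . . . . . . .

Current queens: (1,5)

(1,5) (2,3) (3,1) (4,7) (5,2) (6,8) (7,6) (8,4)

Row 2: attacked by (1,5)→{4,5,6}. Safe: 1, 2, 3, 7, 8. Place at column 3.
Row 3: attacked by (1,5)→{3,5,7}; (2,3)→{2,3,4}. Safe: 1, 6, 8. Place at column 1.
Row 4: attacked by (1,5)→{2,5,8}; (2,3)→{1,3,5}; (3,1)→{1,2}. Safe: 4, 6, 7. Place at column 7.
Row 5: attacked by (1,5)→{1,5}; (2,3)→{3,6}; (3,1)→{1,3}; (4,7)→{6,7,8}. Safe: 2, 4. Place at column 2.
Row 6: attacked by (1,5)→{5}; (2,3)→{3,7}; (3,1)→{1,4}; (4,7)→{5,7}; (5,2)→{1,2,3}. Safe: 6, 8. Place at column 8.
Row 7: attacked by (1,5)→{5}; (2,3)→{3,8}; (3,1)→{1,5}; (4,7)→{4,7}; (5,2)→{2,4}; (6,8)→{7,8}. Safe: 6. Place at column 6.
Row 8: attacked by (1,5)→{5}; (2,3)→{3}; (3,1)→{1,6}; (4,7)→{3,7}; (5,2)→{2,5}; (6,8)→{6,8}; (7,6)→{5,6,7}. Safe: 4. Place at column 4.
Columns [5, 3, 1, 7, 2, 8, 6, 4], r−c [-4, -1, 2, -3, 3, -2, 1, 4], r+c [6, 5, 4, 11, 7, 14, 13, 12] are all distinct, so no two queens attack.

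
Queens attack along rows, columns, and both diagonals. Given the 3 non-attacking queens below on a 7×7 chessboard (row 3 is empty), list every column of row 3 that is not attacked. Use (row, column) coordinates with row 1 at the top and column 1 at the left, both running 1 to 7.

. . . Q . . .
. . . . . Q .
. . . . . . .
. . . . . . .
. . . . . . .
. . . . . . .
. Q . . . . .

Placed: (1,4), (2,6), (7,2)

columns 1, 3

(1,4) attacks row 3 at column 4 and diagonals 2, 6.
(2,6) attacks row 3 at column 6 and diagonals 5, 7.
(7,2) attacks row 3 at column 2 and diagonals 6.
Attacked columns: {2, 4, 5, 6, 7}. Safe: {1, 3}.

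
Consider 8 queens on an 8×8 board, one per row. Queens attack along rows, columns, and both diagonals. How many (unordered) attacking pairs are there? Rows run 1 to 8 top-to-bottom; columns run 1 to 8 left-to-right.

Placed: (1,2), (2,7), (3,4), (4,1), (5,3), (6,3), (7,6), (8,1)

7

Same column: (4,1)–(8,1) (column 1); (5,3)–(6,3) (column 3).
Same diagonal: (1,2)–(3,4) (|1−3| = |2−4| = 2); (2,7)–(6,3) (|2−6| = |7−3| = 4); (2,7)–(8,1) (|2−8| = |7−1| = 6); (4,1)–(6,3) (|4−6| = |1−3| = 2); (6,3)–(8,1) (|6−8| = |3−1| = 2).
Total attacking pairs: 7.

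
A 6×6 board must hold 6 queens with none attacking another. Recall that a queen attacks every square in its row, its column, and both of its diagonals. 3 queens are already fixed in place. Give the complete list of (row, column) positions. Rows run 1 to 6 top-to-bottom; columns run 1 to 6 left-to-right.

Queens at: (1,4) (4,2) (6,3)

Row 2: attacked by (1,4)→{3,4,5}; (4,2)→{2,4}; (6,3)→{3}. Safe: 1, 6. Place at column 1.
Row 3: attacked by (1,4)→{2,4,6}; (2,1)→{1,2}; (4,2)→{1,2,3}; (6,3)→{3,6}. Safe: 5. Place at column 5.
Row 5: attacked by (1,4)→{4}; (2,1)→{1,4}; (3,5)→{3,5}; (4,2)→{1,2,3}; (6,3)→{2,3,4}. Safe: 6. Place at column 6.
Columns [4, 1, 5, 2, 6, 3], r−c [-3, 1, -2, 2, -1, 3], r+c [5, 3, 8, 6, 11, 9] are all distinct, so no two queens attack.

(1,4) (2,1) (3,5) (4,2) (5,6) (6,3)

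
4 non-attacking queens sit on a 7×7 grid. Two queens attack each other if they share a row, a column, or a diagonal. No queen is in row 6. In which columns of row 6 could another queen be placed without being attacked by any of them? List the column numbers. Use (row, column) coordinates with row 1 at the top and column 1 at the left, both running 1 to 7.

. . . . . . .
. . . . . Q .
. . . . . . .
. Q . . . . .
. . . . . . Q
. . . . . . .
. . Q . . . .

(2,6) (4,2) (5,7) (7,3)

columns 1, 5

(2,6) attacks row 6 at column 6 and diagonals 2.
(4,2) attacks row 6 at column 2 and diagonals 4.
(5,7) attacks row 6 at column 7 and diagonals 6.
(7,3) attacks row 6 at column 3 and diagonals 2, 4.
Attacked columns: {2, 3, 4, 6, 7}. Safe: {1, 5}.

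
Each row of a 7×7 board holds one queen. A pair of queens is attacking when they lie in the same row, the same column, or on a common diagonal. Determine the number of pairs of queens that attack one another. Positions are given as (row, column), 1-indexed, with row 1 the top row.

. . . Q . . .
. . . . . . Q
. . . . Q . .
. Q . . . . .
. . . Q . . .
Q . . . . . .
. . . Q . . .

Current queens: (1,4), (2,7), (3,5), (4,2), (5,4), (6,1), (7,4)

Same column: (1,4)–(5,4) (column 4); (1,4)–(7,4) (column 4); (5,4)–(7,4) (column 4).
Same diagonal: (2,7)–(5,4) (|2−5| = |7−4| = 3).
Total attacking pairs: 4.

4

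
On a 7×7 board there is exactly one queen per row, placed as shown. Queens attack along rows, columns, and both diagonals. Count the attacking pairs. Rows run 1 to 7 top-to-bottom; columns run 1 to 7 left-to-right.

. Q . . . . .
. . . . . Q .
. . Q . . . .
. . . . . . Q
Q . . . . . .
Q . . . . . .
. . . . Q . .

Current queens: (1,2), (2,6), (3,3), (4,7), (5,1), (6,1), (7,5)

Same column: (5,1)–(6,1) (column 1).
Same diagonal: (3,3)–(5,1) (|3−5| = |3−1| = 2).
Total attacking pairs: 2.

2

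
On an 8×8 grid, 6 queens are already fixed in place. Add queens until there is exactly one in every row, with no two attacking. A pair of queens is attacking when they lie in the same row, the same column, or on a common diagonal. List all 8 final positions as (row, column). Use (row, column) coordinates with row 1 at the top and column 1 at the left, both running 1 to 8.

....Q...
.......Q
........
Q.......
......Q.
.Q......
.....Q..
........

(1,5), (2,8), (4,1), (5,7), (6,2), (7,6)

Row 3: attacked by (1,5)→{3,5,7}; (2,8)→{7,8}; (4,1)→{1,2}; (5,7)→{5,7}; (6,2)→{2,5}; (7,6)→{2,6}. Safe: 4. Place at column 4.
Row 8: attacked by (1,5)→{5}; (2,8)→{2,8}; (3,4)→{4}; (4,1)→{1,5}; (5,7)→{4,7}; (6,2)→{2,4}; (7,6)→{5,6,7}. Safe: 3. Place at column 3.
Columns [5, 8, 4, 1, 7, 2, 6, 3], r−c [-4, -6, -1, 3, -2, 4, 1, 5], r+c [6, 10, 7, 5, 12, 8, 13, 11] are all distinct, so no two queens attack.

(1,5) (2,8) (3,4) (4,1) (5,7) (6,2) (7,6) (8,3)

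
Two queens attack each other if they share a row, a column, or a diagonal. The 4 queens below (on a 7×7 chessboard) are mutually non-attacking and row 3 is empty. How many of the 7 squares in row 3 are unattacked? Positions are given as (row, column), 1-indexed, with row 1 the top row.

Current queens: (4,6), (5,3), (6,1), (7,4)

(4,6) attacks row 3 at column 6 and diagonals 5, 7.
(5,3) attacks row 3 at column 3 and diagonals 1, 5.
(6,1) attacks row 3 at column 1 and diagonals 4.
(7,4) attacks row 3 at column 4.
Attacked columns: {1, 3, 4, 5, 6, 7}. Safe: {2}.

1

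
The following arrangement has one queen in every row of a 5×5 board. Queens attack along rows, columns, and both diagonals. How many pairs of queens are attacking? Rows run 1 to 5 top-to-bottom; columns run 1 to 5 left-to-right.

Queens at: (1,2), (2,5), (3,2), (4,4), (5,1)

1

Same column: (1,2)–(3,2) (column 2).
Total attacking pairs: 1.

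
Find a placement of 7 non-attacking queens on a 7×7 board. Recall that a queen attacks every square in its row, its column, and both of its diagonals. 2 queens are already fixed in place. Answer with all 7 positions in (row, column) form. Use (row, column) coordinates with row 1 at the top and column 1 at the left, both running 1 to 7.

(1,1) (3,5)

(1,1) (2,3) (3,5) (4,7) (5,2) (6,4) (7,6)

Row 2: attacked by (1,1)→{1,2}; (3,5)→{4,5,6}. Safe: 3, 7. Place at column 3.
Row 4: attacked by (1,1)→{1,4}; (2,3)→{1,3,5}; (3,5)→{4,5,6}. Safe: 2, 7. Place at column 7.
Row 5: attacked by (1,1)→{1,5}; (2,3)→{3,6}; (3,5)→{3,5,7}; (4,7)→{6,7}. Safe: 2, 4. Place at column 2.
Row 6: attacked by (1,1)→{1,6}; (2,3)→{3,7}; (3,5)→{2,5}; (4,7)→{5,7}; (5,2)→{1,2,3}. Safe: 4. Place at column 4.
Row 7: attacked by (1,1)→{1,7}; (2,3)→{3}; (3,5)→{1,5}; (4,7)→{4,7}; (5,2)→{2,4}; (6,4)→{3,4,5}. Safe: 6. Place at column 6.
Columns [1, 3, 5, 7, 2, 4, 6], r−c [0, -1, -2, -3, 3, 2, 1], r+c [2, 5, 8, 11, 7, 10, 13] are all distinct, so no two queens attack.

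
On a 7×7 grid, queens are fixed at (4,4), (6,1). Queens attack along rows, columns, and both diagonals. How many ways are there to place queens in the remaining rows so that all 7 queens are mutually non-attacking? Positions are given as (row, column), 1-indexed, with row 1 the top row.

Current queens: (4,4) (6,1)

2

Branch on row 1: col 2 → 0; col 3 → 1; col 5 → 1.
Sum: 0 + 1 + 1 = 2.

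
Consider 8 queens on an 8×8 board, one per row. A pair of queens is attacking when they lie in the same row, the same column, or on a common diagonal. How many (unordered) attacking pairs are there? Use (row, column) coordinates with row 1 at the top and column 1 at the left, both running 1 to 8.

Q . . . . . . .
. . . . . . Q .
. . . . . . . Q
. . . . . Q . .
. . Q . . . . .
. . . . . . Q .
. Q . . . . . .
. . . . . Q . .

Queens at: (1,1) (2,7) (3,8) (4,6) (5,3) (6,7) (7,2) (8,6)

Same column: (2,7)–(6,7) (column 7); (4,6)–(8,6) (column 6).
Same diagonal: (2,7)–(3,8) (|2−3| = |7−8| = 1); (2,7)–(7,2) (|2−7| = |7−2| = 5); (5,3)–(8,6) (|5−8| = |3−6| = 3).
Total attacking pairs: 5.

5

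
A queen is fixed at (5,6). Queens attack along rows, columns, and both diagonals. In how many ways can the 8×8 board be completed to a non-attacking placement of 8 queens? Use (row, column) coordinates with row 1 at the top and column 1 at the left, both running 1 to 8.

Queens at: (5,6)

Branch on row 1: col 1 → 0; col 3 → 2; col 4 → 6; col 5 → 0; col 7 → 3; col 8 → 1.
Sum: 0 + 2 + 6 + 0 + 3 + 1 = 12.

12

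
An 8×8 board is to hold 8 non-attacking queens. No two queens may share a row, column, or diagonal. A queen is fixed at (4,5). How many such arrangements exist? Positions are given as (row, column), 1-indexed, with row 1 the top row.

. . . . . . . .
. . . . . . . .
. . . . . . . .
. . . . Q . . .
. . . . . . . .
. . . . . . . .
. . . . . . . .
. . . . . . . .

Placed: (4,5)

8

Branch on row 1: col 1 → 0; col 3 → 2; col 4 → 4; col 6 → 1; col 7 → 1.
Sum: 0 + 2 + 4 + 1 + 1 = 8.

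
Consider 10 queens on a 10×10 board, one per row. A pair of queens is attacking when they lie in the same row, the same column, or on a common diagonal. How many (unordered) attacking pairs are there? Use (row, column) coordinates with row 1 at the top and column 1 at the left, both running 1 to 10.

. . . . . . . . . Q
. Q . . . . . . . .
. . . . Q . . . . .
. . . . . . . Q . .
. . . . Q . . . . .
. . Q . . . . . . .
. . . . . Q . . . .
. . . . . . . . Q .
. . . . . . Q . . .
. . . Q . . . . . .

Same column: (3,5)–(5,5) (column 5).
Same diagonal: (2,2)–(5,5) (|2−5| = |2−5| = 3).
Total attacking pairs: 2.

2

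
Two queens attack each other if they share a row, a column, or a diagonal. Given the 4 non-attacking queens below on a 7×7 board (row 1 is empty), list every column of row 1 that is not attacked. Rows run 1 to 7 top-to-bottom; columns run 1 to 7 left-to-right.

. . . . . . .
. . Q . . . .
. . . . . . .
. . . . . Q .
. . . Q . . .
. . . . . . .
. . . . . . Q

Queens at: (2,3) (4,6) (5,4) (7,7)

(2,3) attacks row 1 at column 3 and diagonals 2, 4.
(4,6) attacks row 1 at column 6 and diagonals 3.
(5,4) attacks row 1 at column 4.
(7,7) attacks row 1 at column 7 and diagonals 1.
Attacked columns: {1, 2, 3, 4, 6, 7}. Safe: {5}.

columns 5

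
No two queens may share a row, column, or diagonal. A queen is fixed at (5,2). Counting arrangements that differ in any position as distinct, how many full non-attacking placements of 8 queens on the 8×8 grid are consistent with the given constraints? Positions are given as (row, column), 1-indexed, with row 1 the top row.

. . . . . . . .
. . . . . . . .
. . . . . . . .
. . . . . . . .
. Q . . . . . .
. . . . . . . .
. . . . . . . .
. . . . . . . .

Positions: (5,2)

Branch on row 1: col 1 → 1; col 3 → 0; col 4 → 3; col 5 → 3; col 7 → 0; col 8 → 1.
Sum: 1 + 0 + 3 + 3 + 0 + 1 = 8.

8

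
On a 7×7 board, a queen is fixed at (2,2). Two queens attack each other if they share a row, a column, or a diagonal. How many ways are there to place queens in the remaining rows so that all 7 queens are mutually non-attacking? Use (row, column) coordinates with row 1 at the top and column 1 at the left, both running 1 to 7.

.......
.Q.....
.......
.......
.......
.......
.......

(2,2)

4

Branch on row 1: col 4 → 1; col 5 → 1; col 6 → 1; col 7 → 1.
Sum: 1 + 1 + 1 + 1 = 4.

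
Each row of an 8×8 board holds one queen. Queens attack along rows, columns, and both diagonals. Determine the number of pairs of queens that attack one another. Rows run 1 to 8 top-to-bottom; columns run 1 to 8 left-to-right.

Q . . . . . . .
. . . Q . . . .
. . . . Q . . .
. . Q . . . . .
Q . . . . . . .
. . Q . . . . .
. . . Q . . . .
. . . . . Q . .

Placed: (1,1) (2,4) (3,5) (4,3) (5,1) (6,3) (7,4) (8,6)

6

Same column: (1,1)–(5,1) (column 1); (2,4)–(7,4) (column 4); (4,3)–(6,3) (column 3).
Same diagonal: (2,4)–(3,5) (|2−3| = |4−5| = 1); (2,4)–(5,1) (|2−5| = |4−1| = 3); (6,3)–(7,4) (|6−7| = |3−4| = 1).
Total attacking pairs: 6.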